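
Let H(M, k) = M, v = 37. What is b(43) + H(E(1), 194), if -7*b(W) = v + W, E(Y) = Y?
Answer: -73/7 ≈ -10.429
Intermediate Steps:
b(W) = -37/7 - W/7 (b(W) = -(37 + W)/7 = -37/7 - W/7)
b(43) + H(E(1), 194) = (-37/7 - ⅐*43) + 1 = (-37/7 - 43/7) + 1 = -80/7 + 1 = -73/7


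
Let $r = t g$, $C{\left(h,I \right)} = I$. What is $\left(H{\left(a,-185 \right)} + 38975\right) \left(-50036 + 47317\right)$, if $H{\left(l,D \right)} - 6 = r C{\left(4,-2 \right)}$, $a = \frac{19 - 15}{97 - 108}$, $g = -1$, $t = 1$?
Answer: $-105994777$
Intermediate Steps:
$a = - \frac{4}{11}$ ($a = \frac{4}{-11} = 4 \left(- \frac{1}{11}\right) = - \frac{4}{11} \approx -0.36364$)
$r = -1$ ($r = 1 \left(-1\right) = -1$)
$H{\left(l,D \right)} = 8$ ($H{\left(l,D \right)} = 6 - -2 = 6 + 2 = 8$)
$\left(H{\left(a,-185 \right)} + 38975\right) \left(-50036 + 47317\right) = \left(8 + 38975\right) \left(-50036 + 47317\right) = 38983 \left(-2719\right) = -105994777$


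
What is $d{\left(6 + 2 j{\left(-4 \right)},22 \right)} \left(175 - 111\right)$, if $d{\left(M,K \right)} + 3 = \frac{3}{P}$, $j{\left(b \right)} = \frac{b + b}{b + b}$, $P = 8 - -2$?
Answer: $- \frac{864}{5} \approx -172.8$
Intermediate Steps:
$P = 10$ ($P = 8 + \left(-3 + 5\right) = 8 + 2 = 10$)
$j{\left(b \right)} = 1$ ($j{\left(b \right)} = \frac{2 b}{2 b} = 2 b \frac{1}{2 b} = 1$)
$d{\left(M,K \right)} = - \frac{27}{10}$ ($d{\left(M,K \right)} = -3 + \frac{3}{10} = - \frac{27}{10}$)
$d{\left(6 + 2 j{\left(-4 \right)},22 \right)} \left(175 - 111\right) = - \frac{27 \left(175 - 111\right)}{10} = \left(- \frac{27}{10}\right) 64 = - \frac{864}{5}$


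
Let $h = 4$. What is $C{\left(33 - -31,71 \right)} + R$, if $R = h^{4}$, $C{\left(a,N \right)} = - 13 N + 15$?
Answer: $-652$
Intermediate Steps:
$C{\left(a,N \right)} = 15 - 13 N$
$R = 256$ ($R = 4^{4} = 256$)
$C{\left(33 - -31,71 \right)} + R = \left(15 - 923\right) + 256 = -908 + 256 = -652$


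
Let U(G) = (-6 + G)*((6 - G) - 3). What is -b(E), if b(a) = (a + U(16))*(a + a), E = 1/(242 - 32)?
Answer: 27299/22050 ≈ 1.2381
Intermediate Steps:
U(G) = (-6 + G)*(3 - G)
E = 1/210 ≈ 0.0047619
b(a) = 2*a*(-130 + a) (b(a) = (a + (-18 - 1*16² + 9*16))*(a + a) = (a + (-18 - 1*256 + 144))*(2*a) = (a + (-18 - 256 + 144))*(2*a) = (a - 130)*(2*a) = (-130 + a)*(2*a) = 2*a*(-130 + a))
-b(E) = -2*(-130 + 1/210)/210 = -2*(-27299)/(210*210) = -1*(-27299/22050) = 27299/22050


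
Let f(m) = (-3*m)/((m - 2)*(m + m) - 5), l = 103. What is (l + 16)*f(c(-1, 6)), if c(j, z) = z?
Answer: -2142/43 ≈ -49.814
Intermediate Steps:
f(m) = -3*m/(-5 + 2*m*(-2 + m)) (f(m) = (-3*m)/((-2 + m)*(2*m) - 5) = (-3*m)/(2*m*(-2 + m) - 5) = (-3*m)/(-5 + 2*m*(-2 + m)) = -3*m/(-5 + 2*m*(-2 + m)))
(l + 16)*f(c(-1, 6)) = (103 + 16)*(3*6/(5 - 2*6² + 4*6)) = 119*(3*6/(5 - 2*36 + 24)) = 119*(3*6/(5 - 72 + 24)) = 119*(3*6/(-43)) = 119*(3*6*(-1/43)) = 119*(-18/43) = -2142/43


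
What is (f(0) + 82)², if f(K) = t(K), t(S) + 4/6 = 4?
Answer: 65536/9 ≈ 7281.8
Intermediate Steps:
t(S) = 10/3 (t(S) = -⅔ + 4 = 10/3)
f(K) = 10/3
(f(0) + 82)² = (10/3 + 82)² = (256/3)² = 65536/9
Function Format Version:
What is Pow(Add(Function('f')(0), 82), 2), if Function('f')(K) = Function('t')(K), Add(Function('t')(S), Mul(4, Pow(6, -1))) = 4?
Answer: Rational(65536, 9) ≈ 7281.8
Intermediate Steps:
Function('t')(S) = Rational(10, 3) (Function('t')(S) = Add(Rational(-2, 3), 4) = Rational(10, 3))
Function('f')(K) = Rational(10, 3)
Pow(Add(Function('f')(0), 82), 2) = Pow(Add(Rational(10, 3), 82), 2) = Pow(Rational(256, 3), 2) = Rational(65536, 9)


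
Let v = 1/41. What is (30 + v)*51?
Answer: 62781/41 ≈ 1531.2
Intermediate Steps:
v = 1/41 ≈ 0.024390
(30 + v)*51 = (30 + 1/41)*51 = (1231/41)*51 = 62781/41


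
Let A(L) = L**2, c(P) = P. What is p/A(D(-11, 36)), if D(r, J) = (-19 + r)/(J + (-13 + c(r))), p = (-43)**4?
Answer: 13675204/25 ≈ 5.4701e+5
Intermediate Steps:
p = 3418801
D(r, J) = (-19 + r)/(-13 + J + r) (D(r, J) = (-19 + r)/(J + (-13 + r)) = (-19 + r)/(-13 + J + r))
p/A(D(-11, 36)) = 3418801/(((-19 - 11)/(-13 + 36 - 11))**2) = 3418801/((-30/12)**2) = 3418801/(((1/12)*(-30))**2) = 3418801/((-5/2)**2) = 3418801/(25/4) = 3418801*(4/25) = 13675204/25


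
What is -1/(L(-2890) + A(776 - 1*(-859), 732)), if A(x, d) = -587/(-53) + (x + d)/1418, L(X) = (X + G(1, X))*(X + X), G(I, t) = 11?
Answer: -75154/1250610113297 ≈ -6.0094e-8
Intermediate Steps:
L(X) = 2*X*(11 + X) (L(X) = (X + 11)*(X + X) = (11 + X)*(2*X) = 2*X*(11 + X))
A(x, d) = 587/53 + d/1418 + x/1418 (A(x, d) = -587*(-1/53) + (d + x)*(1/1418) = 587/53 + (d/1418 + x/1418) = 587/53 + d/1418 + x/1418)
-1/(L(-2890) + A(776 - 1*(-859), 732)) = -1/(2*(-2890)*(11 - 2890) + (587/53 + (1/1418)*732 + (776 - 1*(-859))/1418)) = -1/(2*(-2890)*(-2879) + (587/53 + 366/709 + (776 + 859)/1418)) = -1/(16640620 + (587/53 + 366/709 + (1/1418)*1635)) = -1/(16640620 + (587/53 + 366/709 + 1635/1418)) = -1/(16640620 + 957817/75154) = -1/1250610113297/75154 = -1*75154/1250610113297 = -75154/1250610113297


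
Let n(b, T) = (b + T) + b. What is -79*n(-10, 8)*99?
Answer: 93852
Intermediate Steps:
n(b, T) = T + 2*b (n(b, T) = (T + b) + b = T + 2*b)
-79*n(-10, 8)*99 = -79*(8 + 2*(-10))*99 = -79*(8 - 20)*99 = -79*(-12)*99 = 948*99 = 93852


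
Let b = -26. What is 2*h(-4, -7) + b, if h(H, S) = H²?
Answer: 6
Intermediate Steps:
2*h(-4, -7) + b = 2*(-4)² - 26 = 2*16 - 26 = 32 - 26 = 6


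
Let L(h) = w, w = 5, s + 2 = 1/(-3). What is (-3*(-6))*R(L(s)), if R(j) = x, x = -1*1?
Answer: -18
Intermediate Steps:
s = -7/3 (s = -2 + 1/(-3) = -2 - ⅓ = -7/3 ≈ -2.3333)
L(h) = 5
x = -1
R(j) = -1
(-3*(-6))*R(L(s)) = -3*(-6)*(-1) = 18*(-1) = -18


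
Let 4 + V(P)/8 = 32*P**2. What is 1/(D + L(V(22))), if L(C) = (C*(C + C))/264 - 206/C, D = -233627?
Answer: 2043888/237113206168681 ≈ 8.6199e-9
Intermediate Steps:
V(P) = -32 + 256*P**2 (V(P) = -32 + 8*(32*P**2) = -32 + 256*P**2)
L(C) = -206/C + C**2/132 (L(C) = (C*(2*C))*(1/264) - 206/C = (2*C**2)*(1/264) - 206/C = C**2/132 - 206/C = -206/C + C**2/132)
1/(D + L(V(22))) = 1/(-233627 + (-27192 + (-32 + 256*22**2)**3)/(132*(-32 + 256*22**2))) = 1/(-233627 + (-27192 + (-32 + 256*484)**3)/(132*(-32 + 256*484))) = 1/(-233627 + (-27192 + (-32 + 123904)**3)/(132*(-32 + 123904))) = 1/(-233627 + (1/132)*(-27192 + 123872**3)/123872) = 1/(-233627 + (1/132)*(1/123872)*(-27192 + 1900725708750848)) = 1/(-233627 + (1/132)*(1/123872)*1900725708723656) = 1/(-233627 + 237590713590457/2043888) = 1/(237113206168681/2043888) = 2043888/237113206168681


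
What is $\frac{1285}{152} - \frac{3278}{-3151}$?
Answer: $\frac{4547291}{478952} \approx 9.4942$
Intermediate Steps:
$\frac{1285}{152} - \frac{3278}{-3151} = 1285 \cdot \frac{1}{152} - - \frac{3278}{3151} = \frac{1285}{152} + \frac{3278}{3151} = \frac{4547291}{478952}$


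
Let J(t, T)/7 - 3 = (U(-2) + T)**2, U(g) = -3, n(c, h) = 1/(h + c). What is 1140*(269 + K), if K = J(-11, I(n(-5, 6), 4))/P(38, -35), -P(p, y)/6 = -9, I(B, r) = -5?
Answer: 2849050/9 ≈ 3.1656e+5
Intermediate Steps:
n(c, h) = 1/(c + h)
J(t, T) = 21 + 7*(-3 + T)**2
P(p, y) = 54 (P(p, y) = -6*(-9) = 54)
K = 469/54 (K = (21 + 7*(-3 - 5)**2)/54 = (21 + 7*(-8)**2)*(1/54) = (21 + 7*64)*(1/54) = (21 + 448)*(1/54) = 469*(1/54) = 469/54 ≈ 8.6852)
1140*(269 + K) = 1140*(269 + 469/54) = 1140*(14995/54) = 2849050/9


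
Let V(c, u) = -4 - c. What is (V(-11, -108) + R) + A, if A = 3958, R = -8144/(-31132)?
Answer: 30861631/7783 ≈ 3965.3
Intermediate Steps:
R = 2036/7783 (R = -8144*(-1/31132) = 2036/7783 ≈ 0.26160)
(V(-11, -108) + R) + A = ((-4 - 1*(-11)) + 2036/7783) + 3958 = ((-4 + 11) + 2036/7783) + 3958 = (7 + 2036/7783) + 3958 = 56517/7783 + 3958 = 30861631/7783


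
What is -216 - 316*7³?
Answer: -108604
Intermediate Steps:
-216 - 316*7³ = -216 - 316*343 = -216 - 108388 = -108604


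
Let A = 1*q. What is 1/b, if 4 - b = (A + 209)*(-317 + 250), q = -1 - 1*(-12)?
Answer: 1/14744 ≈ 6.7824e-5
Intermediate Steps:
q = 11 (q = -1 + 12 = 11)
A = 11 (A = 1*11 = 11)
b = 14744 (b = 4 - (11 + 209)*(-317 + 250) = 4 - 220*(-67) = 4 - 1*(-14740) = 4 + 14740 = 14744)
1/b = 1/14744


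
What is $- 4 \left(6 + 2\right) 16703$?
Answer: $-534496$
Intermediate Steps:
$- 4 \left(6 + 2\right) 16703 = \left(-4\right) 8 \cdot 16703 = \left(-32\right) 16703 = -534496$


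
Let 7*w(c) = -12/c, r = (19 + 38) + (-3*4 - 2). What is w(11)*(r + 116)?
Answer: -1908/77 ≈ -24.779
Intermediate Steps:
r = 43 (r = 57 + (-12 - 2) = 57 - 14 = 43)
w(c) = -12/(7*c) (w(c) = (-12/c)/7 = -12/(7*c))
w(11)*(r + 116) = (-12/7/11)*(43 + 116) = -12/7*1/11*159 = -12/77*159 = -1908/77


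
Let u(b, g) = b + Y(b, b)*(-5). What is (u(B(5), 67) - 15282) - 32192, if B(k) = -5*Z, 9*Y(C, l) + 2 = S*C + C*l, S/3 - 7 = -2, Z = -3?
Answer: -429371/9 ≈ -47708.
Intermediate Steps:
S = 15 (S = 21 + 3*(-2) = 21 - 6 = 15)
Y(C, l) = -2/9 + 5*C/3 + C*l/9 (Y(C, l) = -2/9 + (15*C + C*l)/9 = -2/9 + (5*C/3 + C*l/9) = -2/9 + 5*C/3 + C*l/9)
B(k) = 15 (B(k) = -5*(-3) = 15)
u(b, g) = 10/9 - 22*b/3 - 5*b²/9 (u(b, g) = b + (-2/9 + 5*b/3 + b*b/9)*(-5) = b + (-2/9 + 5*b/3 + b²/9)*(-5) = b + (-2/9 + b²/9 + 5*b/3)*(-5) = b + (10/9 - 25*b/3 - 5*b²/9) = 10/9 - 22*b/3 - 5*b²/9)
(u(B(5), 67) - 15282) - 32192 = ((10/9 - 22/3*15 - 5/9*15²) - 15282) - 32192 = ((10/9 - 110 - 5/9*225) - 15282) - 32192 = ((10/9 - 110 - 125) - 15282) - 32192 = (-2105/9 - 15282) - 32192 = -139643/9 - 32192 = -429371/9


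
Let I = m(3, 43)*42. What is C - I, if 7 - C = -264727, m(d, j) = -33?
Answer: 266120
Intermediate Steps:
C = 264734 (C = 7 - 1*(-264727) = 7 + 264727 = 264734)
I = -1386 (I = -33*42 = -1386)
C - I = 264734 - 1*(-1386) = 264734 + 1386 = 266120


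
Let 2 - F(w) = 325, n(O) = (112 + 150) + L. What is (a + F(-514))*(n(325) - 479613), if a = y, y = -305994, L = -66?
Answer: 146853577189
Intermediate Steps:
n(O) = 196 (n(O) = (112 + 150) - 66 = 262 - 66 = 196)
F(w) = -323 (F(w) = 2 - 1*325 = 2 - 325 = -323)
a = -305994
(a + F(-514))*(n(325) - 479613) = (-305994 - 323)*(196 - 479613) = -306317*(-479417) = 146853577189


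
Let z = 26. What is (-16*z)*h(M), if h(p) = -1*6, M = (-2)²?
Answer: 2496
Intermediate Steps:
M = 4
h(p) = -6
(-16*z)*h(M) = -16*26*(-6) = -416*(-6) = 2496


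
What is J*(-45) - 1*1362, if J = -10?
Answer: -912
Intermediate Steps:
J*(-45) - 1*1362 = -10*(-45) - 1*1362 = 450 - 1362 = -912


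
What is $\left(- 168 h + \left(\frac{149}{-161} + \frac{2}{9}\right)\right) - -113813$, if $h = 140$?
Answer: $\frac{130833538}{1449} \approx 90292.0$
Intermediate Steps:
$\left(- 168 h + \left(\frac{149}{-161} + \frac{2}{9}\right)\right) - -113813 = \left(\left(-168\right) 140 + \left(\frac{149}{-161} + \frac{2}{9}\right)\right) - -113813 = \left(-23520 + \left(149 \left(- \frac{1}{161}\right) + 2 \cdot \frac{1}{9}\right)\right) + 113813 = \left(-23520 + \left(- \frac{149}{161} + \frac{2}{9}\right)\right) + 113813 = \left(-23520 - \frac{1019}{1449}\right) + 113813 = - \frac{34081499}{1449} + 113813 = \frac{130833538}{1449}$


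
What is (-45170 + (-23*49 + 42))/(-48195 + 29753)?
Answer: 46255/18442 ≈ 2.5081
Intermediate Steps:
(-45170 + (-23*49 + 42))/(-48195 + 29753) = (-45170 + (-1127 + 42))/(-18442) = (-45170 - 1085)*(-1/18442) = -46255*(-1/18442) = 46255/18442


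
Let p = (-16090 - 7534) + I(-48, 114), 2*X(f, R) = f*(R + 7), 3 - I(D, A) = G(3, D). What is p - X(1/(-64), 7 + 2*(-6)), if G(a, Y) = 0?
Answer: -1511743/64 ≈ -23621.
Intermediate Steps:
I(D, A) = 3 (I(D, A) = 3 - 1*0 = 3 + 0 = 3)
X(f, R) = f*(7 + R)/2 (X(f, R) = (f*(R + 7))/2 = (f*(7 + R))/2 = f*(7 + R)/2)
p = -23621 (p = (-16090 - 7534) + 3 = -23624 + 3 = -23621)
p - X(1/(-64), 7 + 2*(-6)) = -23621 - (7 + (7 + 2*(-6)))/(2*(-64)) = -23621 - (-1)*(7 + (7 - 12))/(2*64) = -23621 - (-1)*(7 - 5)/(2*64) = -23621 - (-1)*2/(2*64) = -23621 - 1*(-1/64) = -23621 + 1/64 = -1511743/64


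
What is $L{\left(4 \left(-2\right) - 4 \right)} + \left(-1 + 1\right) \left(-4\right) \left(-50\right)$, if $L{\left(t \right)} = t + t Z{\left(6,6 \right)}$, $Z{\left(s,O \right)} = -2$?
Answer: $12$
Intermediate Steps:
$L{\left(t \right)} = - t$ ($L{\left(t \right)} = t + t \left(-2\right) = t - 2 t = - t$)
$L{\left(4 \left(-2\right) - 4 \right)} + \left(-1 + 1\right) \left(-4\right) \left(-50\right) = - (4 \left(-2\right) - 4) + \left(-1 + 1\right) \left(-4\right) \left(-50\right) = - (-8 - 4) + 0 \left(-4\right) \left(-50\right) = \left(-1\right) \left(-12\right) + 0 \left(-50\right) = 12 + 0 = 12$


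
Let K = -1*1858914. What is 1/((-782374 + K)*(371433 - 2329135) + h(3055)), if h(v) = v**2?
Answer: 1/5170864133201 ≈ 1.9339e-13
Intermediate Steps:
K = -1858914
1/((-782374 + K)*(371433 - 2329135) + h(3055)) = 1/((-782374 - 1858914)*(371433 - 2329135) + 3055**2) = 1/(-2641288*(-1957702) + 9333025) = 1/(5170854800176 + 9333025) = 1/5170864133201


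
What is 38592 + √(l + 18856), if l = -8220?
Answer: 38592 + 2*√2659 ≈ 38695.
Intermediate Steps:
38592 + √(l + 18856) = 38592 + √(-8220 + 18856) = 38592 + √10636 = 38592 + 2*√2659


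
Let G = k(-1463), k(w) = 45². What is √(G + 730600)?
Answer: 5*√29305 ≈ 855.94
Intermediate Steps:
k(w) = 2025
G = 2025
√(G + 730600) = √(2025 + 730600) = √732625 = 5*√29305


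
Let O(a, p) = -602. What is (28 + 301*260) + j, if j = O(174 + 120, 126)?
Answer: 77686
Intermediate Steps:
j = -602
(28 + 301*260) + j = (28 + 301*260) - 602 = (28 + 78260) - 602 = 78288 - 602 = 77686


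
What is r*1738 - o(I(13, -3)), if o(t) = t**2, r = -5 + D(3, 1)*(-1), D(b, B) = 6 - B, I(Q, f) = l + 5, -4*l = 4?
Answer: -17396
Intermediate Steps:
l = -1 (l = -1/4*4 = -1)
I(Q, f) = 4 (I(Q, f) = -1 + 5 = 4)
r = -10 (r = -5 + (6 - 1*1)*(-1) = -5 + (6 - 1)*(-1) = -5 + 5*(-1) = -5 - 5 = -10)
r*1738 - o(I(13, -3)) = -10*1738 - 1*4**2 = -17380 - 1*16 = -17380 - 16 = -17396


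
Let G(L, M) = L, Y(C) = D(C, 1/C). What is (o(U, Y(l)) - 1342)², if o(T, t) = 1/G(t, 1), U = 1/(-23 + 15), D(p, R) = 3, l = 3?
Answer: 16200625/9 ≈ 1.8001e+6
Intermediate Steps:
Y(C) = 3
U = -⅛ (U = 1/(-8) = -⅛ ≈ -0.12500)
o(T, t) = 1/t
(o(U, Y(l)) - 1342)² = (1/3 - 1342)² = (⅓ - 1342)² = (-4025/3)² = 16200625/9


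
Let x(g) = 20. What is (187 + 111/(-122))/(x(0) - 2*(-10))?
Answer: 22703/4880 ≈ 4.6523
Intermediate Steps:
(187 + 111/(-122))/(x(0) - 2*(-10)) = (187 + 111/(-122))/(20 - 2*(-10)) = (187 + 111*(-1/122))/(20 + 20) = (187 - 111/122)/40 = (22703/122)*(1/40) = 22703/4880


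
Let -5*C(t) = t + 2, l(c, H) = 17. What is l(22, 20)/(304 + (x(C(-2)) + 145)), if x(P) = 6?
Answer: 17/455 ≈ 0.037363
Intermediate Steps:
C(t) = -2/5 - t/5 (C(t) = -(t + 2)/5 = -(2 + t)/5 = -2/5 - t/5)
l(22, 20)/(304 + (x(C(-2)) + 145)) = 17/(304 + (6 + 145)) = 17/(304 + 151) = 17/455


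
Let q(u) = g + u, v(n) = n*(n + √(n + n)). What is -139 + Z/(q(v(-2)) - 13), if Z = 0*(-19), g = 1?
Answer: -139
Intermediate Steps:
v(n) = n*(n + √2*√n) (v(n) = n*(n + √(2*n)) = n*(n + √2*√n))
q(u) = 1 + u
Z = 0
-139 + Z/(q(v(-2)) - 13) = -139 + 0/((1 + ((-2)² + √2*(-2)^(3/2))) - 13) = -139 + 0/((1 + (4 + √2*(-2*I*√2))) - 13) = -139 + 0/((1 + (4 - 4*I)) - 13) = -139 + 0/((5 - 4*I) - 13) = -139 + 0/(-8 - 4*I) = -139 + ((-8 + 4*I)/80)*0 = -139 + 0 = -139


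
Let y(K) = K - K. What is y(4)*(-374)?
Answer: 0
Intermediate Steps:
y(K) = 0
y(4)*(-374) = 0*(-374) = 0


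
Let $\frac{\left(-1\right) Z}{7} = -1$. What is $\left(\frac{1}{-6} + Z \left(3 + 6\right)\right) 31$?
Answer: $\frac{11687}{6} \approx 1947.8$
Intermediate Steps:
$Z = 7$ ($Z = \left(-7\right) \left(-1\right) = 7$)
$\left(\frac{1}{-6} + Z \left(3 + 6\right)\right) 31 = \left(\frac{1}{-6} + 7 \left(3 + 6\right)\right) 31 = \left(- \frac{1}{6} + 7 \cdot 9\right) 31 = \left(- \frac{1}{6} + 63\right) 31 = \frac{377}{6} \cdot 31 = \frac{11687}{6}$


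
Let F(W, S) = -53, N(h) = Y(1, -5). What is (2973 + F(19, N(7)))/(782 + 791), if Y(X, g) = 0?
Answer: 2920/1573 ≈ 1.8563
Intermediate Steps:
N(h) = 0
(2973 + F(19, N(7)))/(782 + 791) = (2973 - 53)/(782 + 791) = 2920/1573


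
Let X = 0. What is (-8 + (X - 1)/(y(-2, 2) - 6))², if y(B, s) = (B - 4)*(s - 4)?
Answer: 2401/36 ≈ 66.694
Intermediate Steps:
y(B, s) = (-4 + B)*(-4 + s)
(-8 + (X - 1)/(y(-2, 2) - 6))² = (-8 + (0 - 1)/((16 - 4*(-2) - 4*2 - 2*2) - 6))² = (-8 - 1/((16 + 8 - 8 - 4) - 6))² = (-8 - 1/(12 - 6))² = (-8 - 1/6)² = (-8 - 1*⅙)² = (-8 - ⅙)² = (-49/6)² = 2401/36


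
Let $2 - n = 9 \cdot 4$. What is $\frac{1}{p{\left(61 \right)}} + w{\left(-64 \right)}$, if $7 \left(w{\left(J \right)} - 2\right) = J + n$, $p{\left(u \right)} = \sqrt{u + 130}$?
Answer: $-12 + \frac{\sqrt{191}}{191} \approx -11.928$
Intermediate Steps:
$n = -34$ ($n = 2 - 9 \cdot 4 = 2 - 36 = -34$)
$p{\left(u \right)} = \sqrt{130 + u}$
$w{\left(J \right)} = - \frac{20}{7} + \frac{J}{7}$ ($w{\left(J \right)} = 2 + \frac{J - 34}{7} = 2 + \frac{-34 + J}{7} = 2 + \left(- \frac{34}{7} + \frac{J}{7}\right) = - \frac{20}{7} + \frac{J}{7}$)
$\frac{1}{p{\left(61 \right)}} + w{\left(-64 \right)} = \frac{1}{\sqrt{130 + 61}} + \left(- \frac{20}{7} + \frac{1}{7} \left(-64\right)\right) = \frac{1}{\sqrt{191}} - 12 = \frac{\sqrt{191}}{191} - 12 = -12 + \frac{\sqrt{191}}{191}$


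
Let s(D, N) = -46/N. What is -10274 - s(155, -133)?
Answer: -1366488/133 ≈ -10274.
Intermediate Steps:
-10274 - s(155, -133) = -10274 - (-46)/(-133) = -10274 - (-46)*(-1)/133 = -10274 - 1*46/133 = -10274 - 46/133 = -1366488/133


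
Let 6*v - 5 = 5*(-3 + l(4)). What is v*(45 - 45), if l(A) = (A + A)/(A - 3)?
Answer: 0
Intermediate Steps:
l(A) = 2*A/(-3 + A) (l(A) = (2*A)/(-3 + A) = 2*A/(-3 + A))
v = 5 (v = 5/6 + (5*(-3 + 2*4/(-3 + 4)))/6 = 5/6 + (5*(-3 + 2*4/1))/6 = 5/6 + (5*(-3 + 2*4*1))/6 = 5/6 + (5*(-3 + 8))/6 = 5/6 + (5*5)/6 = 5/6 + (1/6)*25 = 5/6 + 25/6 = 5)
v*(45 - 45) = 5*(45 - 45) = 5*0 = 0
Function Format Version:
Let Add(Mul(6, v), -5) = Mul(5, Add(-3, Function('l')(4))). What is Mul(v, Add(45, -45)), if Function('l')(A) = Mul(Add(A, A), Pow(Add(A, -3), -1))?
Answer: 0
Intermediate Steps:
Function('l')(A) = Mul(2, A, Pow(Add(-3, A), -1)) (Function('l')(A) = Mul(Mul(2, A), Pow(Add(-3, A), -1)) = Mul(2, A, Pow(Add(-3, A), -1)))
v = 5 (v = Add(Rational(5, 6), Mul(Rational(1, 6), Mul(5, Add(-3, Mul(2, 4, Pow(Add(-3, 4), -1)))))) = Add(Rational(5, 6), Mul(Rational(1, 6), Mul(5, Add(-3, Mul(2, 4, Pow(1, -1)))))) = Add(Rational(5, 6), Mul(Rational(1, 6), Mul(5, Add(-3, Mul(2, 4, 1))))) = Add(Rational(5, 6), Mul(Rational(1, 6), Mul(5, Add(-3, 8)))) = Add(Rational(5, 6), Mul(Rational(1, 6), Mul(5, 5))) = Add(Rational(5, 6), Mul(Rational(1, 6), 25)) = Add(Rational(5, 6), Rational(25, 6)) = 5)
Mul(v, Add(45, -45)) = Mul(5, Add(45, -45)) = Mul(5, 0) = 0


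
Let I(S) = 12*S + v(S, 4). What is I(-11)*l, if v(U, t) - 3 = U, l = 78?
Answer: -10920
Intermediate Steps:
v(U, t) = 3 + U
I(S) = 3 + 13*S (I(S) = 12*S + (3 + S) = 3 + 13*S)
I(-11)*l = (3 + 13*(-11))*78 = (3 - 143)*78 = -140*78 = -10920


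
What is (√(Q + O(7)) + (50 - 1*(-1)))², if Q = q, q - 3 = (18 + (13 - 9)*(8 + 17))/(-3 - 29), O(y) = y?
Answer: (204 + √101)²/16 ≈ 2863.6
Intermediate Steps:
q = -11/16 (q = 3 + (18 + (13 - 9)*(8 + 17))/(-3 - 29) = 3 + (18 + 4*25)/(-32) = 3 + (18 + 100)*(-1/32) = 3 + 118*(-1/32) = 3 - 59/16 = -11/16 ≈ -0.68750)
Q = -11/16 ≈ -0.68750
(√(Q + O(7)) + (50 - 1*(-1)))² = (√(-11/16 + 7) + (50 - 1*(-1)))² = (√(101/16) + (50 + 1))² = (√101/4 + 51)² = (51 + √101/4)²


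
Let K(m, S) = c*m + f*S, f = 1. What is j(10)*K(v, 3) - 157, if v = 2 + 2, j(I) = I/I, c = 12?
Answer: -106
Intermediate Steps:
j(I) = 1
v = 4
K(m, S) = S + 12*m (K(m, S) = 12*m + 1*S = 12*m + S = S + 12*m)
j(10)*K(v, 3) - 157 = 1*(3 + 12*4) - 157 = 1*(3 + 48) - 157 = 1*51 - 157 = 51 - 157 = -106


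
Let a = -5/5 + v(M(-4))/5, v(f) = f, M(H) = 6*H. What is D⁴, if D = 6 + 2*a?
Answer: 614656/625 ≈ 983.45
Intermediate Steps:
a = -29/5 (a = -5/5 + (6*(-4))/5 = -5*⅕ - 24*⅕ = -1 - 24/5 = -29/5 ≈ -5.8000)
D = -28/5 (D = 6 + 2*(-29/5) = 6 - 58/5 = -28/5 ≈ -5.6000)
D⁴ = (-28/5)⁴ = 614656/625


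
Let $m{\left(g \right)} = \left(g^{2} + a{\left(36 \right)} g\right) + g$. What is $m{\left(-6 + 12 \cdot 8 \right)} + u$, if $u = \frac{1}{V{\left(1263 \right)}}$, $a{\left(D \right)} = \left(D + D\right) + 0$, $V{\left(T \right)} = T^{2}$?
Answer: $\frac{23401129231}{1595169} \approx 14670.0$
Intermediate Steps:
$a{\left(D \right)} = 2 D$ ($a{\left(D \right)} = 2 D + 0 = 2 D$)
$m{\left(g \right)} = g^{2} + 73 g$ ($m{\left(g \right)} = \left(g^{2} + 2 \cdot 36 g\right) + g = \left(g^{2} + 72 g\right) + g = g^{2} + 73 g$)
$u = \frac{1}{1595169}$ ($u = \frac{1}{1263^{2}} = \frac{1}{1595169} \approx 6.2689 \cdot 10^{-7}$)
$m{\left(-6 + 12 \cdot 8 \right)} + u = \left(-6 + 12 \cdot 8\right) \left(73 + \left(-6 + 12 \cdot 8\right)\right) + \frac{1}{1595169} = \left(-6 + 96\right) \left(73 + \left(-6 + 96\right)\right) + \frac{1}{1595169} = 90 \left(73 + 90\right) + \frac{1}{1595169} = 90 \cdot 163 + \frac{1}{1595169} = 14670 + \frac{1}{1595169} = \frac{23401129231}{1595169}$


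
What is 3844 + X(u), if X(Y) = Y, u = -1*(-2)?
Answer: 3846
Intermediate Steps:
u = 2
3844 + X(u) = 3844 + 2 = 3846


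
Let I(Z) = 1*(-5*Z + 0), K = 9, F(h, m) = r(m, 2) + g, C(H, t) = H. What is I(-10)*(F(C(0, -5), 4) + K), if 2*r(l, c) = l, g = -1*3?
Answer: 400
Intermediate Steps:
g = -3
r(l, c) = l/2
F(h, m) = -3 + m/2 (F(h, m) = m/2 - 3 = -3 + m/2)
I(Z) = -5*Z (I(Z) = 1*(-5*Z) = -5*Z)
I(-10)*(F(C(0, -5), 4) + K) = (-5*(-10))*((-3 + (½)*4) + 9) = 50*((-3 + 2) + 9) = 50*(-1 + 9) = 50*8 = 400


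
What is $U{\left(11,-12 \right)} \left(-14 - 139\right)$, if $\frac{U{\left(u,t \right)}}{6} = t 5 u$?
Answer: $605880$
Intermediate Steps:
$U{\left(u,t \right)} = 30 t u$ ($U{\left(u,t \right)} = 6 t 5 u = 6 \cdot 5 t u = 30 t u$)
$U{\left(11,-12 \right)} \left(-14 - 139\right) = 30 \left(-12\right) 11 \left(-14 - 139\right) = \left(-3960\right) \left(-153\right) = 605880$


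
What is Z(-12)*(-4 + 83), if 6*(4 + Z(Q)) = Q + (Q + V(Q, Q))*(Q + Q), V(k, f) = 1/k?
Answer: 10033/3 ≈ 3344.3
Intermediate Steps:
Z(Q) = -4 + Q/6 + Q*(Q + 1/Q)/3 (Z(Q) = -4 + (Q + (Q + 1/Q)*(Q + Q))/6 = -4 + (Q + (Q + 1/Q)*(2*Q))/6 = -4 + (Q + 2*Q*(Q + 1/Q))/6 = -4 + (Q/6 + Q*(Q + 1/Q)/3) = -4 + Q/6 + Q*(Q + 1/Q)/3)
Z(-12)*(-4 + 83) = (-11/3 + (1/3)*(-12)**2 + (1/6)*(-12))*(-4 + 83) = (-11/3 + (1/3)*144 - 2)*79 = (-11/3 + 48 - 2)*79 = (127/3)*79 = 10033/3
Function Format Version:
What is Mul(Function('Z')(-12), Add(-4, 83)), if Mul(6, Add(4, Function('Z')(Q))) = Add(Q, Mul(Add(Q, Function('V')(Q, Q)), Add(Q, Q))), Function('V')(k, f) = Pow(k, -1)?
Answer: Rational(10033, 3) ≈ 3344.3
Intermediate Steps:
Function('Z')(Q) = Add(-4, Mul(Rational(1, 6), Q), Mul(Rational(1, 3), Q, Add(Q, Pow(Q, -1)))) (Function('Z')(Q) = Add(-4, Mul(Rational(1, 6), Add(Q, Mul(Add(Q, Pow(Q, -1)), Add(Q, Q))))) = Add(-4, Mul(Rational(1, 6), Add(Q, Mul(Add(Q, Pow(Q, -1)), Mul(2, Q))))) = Add(-4, Mul(Rational(1, 6), Add(Q, Mul(2, Q, Add(Q, Pow(Q, -1)))))) = Add(-4, Add(Mul(Rational(1, 6), Q), Mul(Rational(1, 3), Q, Add(Q, Pow(Q, -1))))) = Add(-4, Mul(Rational(1, 6), Q), Mul(Rational(1, 3), Q, Add(Q, Pow(Q, -1)))))
Mul(Function('Z')(-12), Add(-4, 83)) = Mul(Add(Rational(-11, 3), Mul(Rational(1, 3), Pow(-12, 2)), Mul(Rational(1, 6), -12)), Add(-4, 83)) = Mul(Add(Rational(-11, 3), Mul(Rational(1, 3), 144), -2), 79) = Mul(Add(Rational(-11, 3), 48, -2), 79) = Mul(Rational(127, 3), 79) = Rational(10033, 3)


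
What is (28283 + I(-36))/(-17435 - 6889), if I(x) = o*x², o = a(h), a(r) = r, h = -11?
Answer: -14027/24324 ≈ -0.57667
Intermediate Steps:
o = -11
I(x) = -11*x²
(28283 + I(-36))/(-17435 - 6889) = (28283 - 11*(-36)²)/(-17435 - 6889) = (28283 - 11*1296)/(-24324) = (28283 - 14256)*(-1/24324) = 14027*(-1/24324) = -14027/24324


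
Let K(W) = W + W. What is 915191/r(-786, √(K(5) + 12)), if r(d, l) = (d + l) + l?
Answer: -359670063/308854 - 915191*√22/308854 ≈ -1178.4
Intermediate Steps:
K(W) = 2*W
r(d, l) = d + 2*l
915191/r(-786, √(K(5) + 12)) = 915191/(-786 + 2*√(2*5 + 12)) = 915191/(-786 + 2*√(10 + 12)) = 915191/(-786 + 2*√22)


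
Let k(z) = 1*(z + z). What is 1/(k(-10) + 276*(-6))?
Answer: -1/1676 ≈ -0.00059666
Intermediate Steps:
k(z) = 2*z (k(z) = 1*(2*z) = 2*z)
1/(k(-10) + 276*(-6)) = 1/(2*(-10) + 276*(-6)) = 1/(-20 - 1656) = 1/(-1676) = -1/1676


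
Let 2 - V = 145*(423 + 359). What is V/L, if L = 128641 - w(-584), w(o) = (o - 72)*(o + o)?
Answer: 113388/637567 ≈ 0.17784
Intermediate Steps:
w(o) = 2*o*(-72 + o) (w(o) = (-72 + o)*(2*o) = 2*o*(-72 + o))
V = -113388 (V = 2 - 145*(423 + 359) = 2 - 145*782 = 2 - 1*113390 = 2 - 113390 = -113388)
L = -637567 (L = 128641 - 2*(-584)*(-72 - 584) = 128641 - 2*(-584)*(-656) = 128641 - 1*766208 = 128641 - 766208 = -637567)
V/L = -113388/(-637567) = -113388*(-1/637567) = 113388/637567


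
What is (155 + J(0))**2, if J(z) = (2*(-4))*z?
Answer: 24025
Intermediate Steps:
J(z) = -8*z
(155 + J(0))**2 = (155 - 8*0)**2 = (155 + 0)**2 = 155**2 = 24025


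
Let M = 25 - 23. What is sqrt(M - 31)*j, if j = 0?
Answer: 0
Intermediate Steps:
M = 2
sqrt(M - 31)*j = sqrt(2 - 31)*0 = sqrt(-29)*0 = (I*sqrt(29))*0 = 0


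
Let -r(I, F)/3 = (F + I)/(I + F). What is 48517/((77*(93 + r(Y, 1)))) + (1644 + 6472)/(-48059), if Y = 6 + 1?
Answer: 29551099/4325310 ≈ 6.8321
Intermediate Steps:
Y = 7
r(I, F) = -3 (r(I, F) = -3*(F + I)/(I + F) = -3*(F + I)/(F + I) = -3*1 = -3)
48517/((77*(93 + r(Y, 1)))) + (1644 + 6472)/(-48059) = 48517/((77*(93 - 3))) + (1644 + 6472)/(-48059) = 48517/((77*90)) + 8116*(-1/48059) = 48517/6930 - 8116/48059 = 48517*(1/6930) - 8116/48059 = 6931/990 - 8116/48059 = 29551099/4325310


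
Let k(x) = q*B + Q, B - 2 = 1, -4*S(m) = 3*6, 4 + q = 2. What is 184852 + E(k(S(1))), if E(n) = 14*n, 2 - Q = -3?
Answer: 184838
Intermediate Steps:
q = -2 (q = -4 + 2 = -2)
Q = 5 (Q = 2 - 1*(-3) = 2 + 3 = 5)
S(m) = -9/2 (S(m) = -3*6/4 = -1/4*18 = -9/2)
B = 3 (B = 2 + 1 = 3)
k(x) = -1 (k(x) = -2*3 + 5 = -6 + 5 = -1)
184852 + E(k(S(1))) = 184852 + 14*(-1) = 184852 - 14 = 184838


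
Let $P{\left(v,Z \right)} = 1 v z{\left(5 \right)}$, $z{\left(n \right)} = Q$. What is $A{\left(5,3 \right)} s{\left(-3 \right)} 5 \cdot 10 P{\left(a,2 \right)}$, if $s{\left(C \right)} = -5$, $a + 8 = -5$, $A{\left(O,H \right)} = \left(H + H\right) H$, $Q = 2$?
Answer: $117000$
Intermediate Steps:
$A{\left(O,H \right)} = 2 H^{2}$ ($A{\left(O,H \right)} = 2 H H = 2 H^{2}$)
$z{\left(n \right)} = 2$
$a = -13$ ($a = -8 - 5 = -13$)
$P{\left(v,Z \right)} = 2 v$ ($P{\left(v,Z \right)} = 1 v 2 = v 2 = 2 v$)
$A{\left(5,3 \right)} s{\left(-3 \right)} 5 \cdot 10 P{\left(a,2 \right)} = 2 \cdot 3^{2} \left(-5\right) 5 \cdot 10 \cdot 2 \left(-13\right) = 2 \cdot 9 \left(-5\right) 5 \cdot 10 \left(-26\right) = 18 \left(-5\right) 5 \cdot 10 \left(-26\right) = \left(-90\right) 5 \cdot 10 \left(-26\right) = \left(-450\right) 10 \left(-26\right) = \left(-4500\right) \left(-26\right) = 117000$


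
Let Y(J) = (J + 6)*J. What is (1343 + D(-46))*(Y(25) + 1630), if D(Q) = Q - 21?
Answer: 3068780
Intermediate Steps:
D(Q) = -21 + Q
Y(J) = J*(6 + J) (Y(J) = (6 + J)*J = J*(6 + J))
(1343 + D(-46))*(Y(25) + 1630) = (1343 + (-21 - 46))*(25*(6 + 25) + 1630) = (1343 - 67)*(25*31 + 1630) = 1276*(775 + 1630) = 1276*2405 = 3068780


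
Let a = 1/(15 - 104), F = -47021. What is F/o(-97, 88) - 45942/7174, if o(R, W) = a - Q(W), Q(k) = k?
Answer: 14831193260/28096971 ≈ 527.86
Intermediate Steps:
a = -1/89 (a = 1/(-89) = -1/89 ≈ -0.011236)
o(R, W) = -1/89 - W
F/o(-97, 88) - 45942/7174 = -47021/(-1/89 - 1*88) - 45942/7174 = -47021/(-1/89 - 88) - 45942*1/7174 = -47021/(-7833/89) - 22971/3587 = -47021*(-89/7833) - 22971/3587 = 4184869/7833 - 22971/3587 = 14831193260/28096971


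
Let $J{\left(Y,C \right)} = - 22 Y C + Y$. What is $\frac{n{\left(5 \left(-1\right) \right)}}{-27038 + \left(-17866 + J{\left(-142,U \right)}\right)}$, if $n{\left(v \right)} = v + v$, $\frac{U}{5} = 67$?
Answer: $- \frac{5}{500747} \approx -9.9851 \cdot 10^{-6}$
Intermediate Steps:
$U = 335$ ($U = 5 \cdot 67 = 335$)
$J{\left(Y,C \right)} = Y - 22 C Y$ ($J{\left(Y,C \right)} = - 22 C Y + Y = Y - 22 C Y$)
$n{\left(v \right)} = 2 v$
$\frac{n{\left(5 \left(-1\right) \right)}}{-27038 + \left(-17866 + J{\left(-142,U \right)}\right)} = \frac{2 \cdot 5 \left(-1\right)}{-27038 - \left(17866 + 142 \left(1 - 7370\right)\right)} = \frac{2 \left(-5\right)}{-27038 - \left(17866 + 142 \left(1 - 7370\right)\right)} = - \frac{10}{-27038 - -1028532} = - \frac{10}{-27038 + \left(-17866 + 1046398\right)} = - \frac{10}{-27038 + 1028532} = - \frac{10}{1001494} = \left(-10\right) \frac{1}{1001494} = - \frac{5}{500747}$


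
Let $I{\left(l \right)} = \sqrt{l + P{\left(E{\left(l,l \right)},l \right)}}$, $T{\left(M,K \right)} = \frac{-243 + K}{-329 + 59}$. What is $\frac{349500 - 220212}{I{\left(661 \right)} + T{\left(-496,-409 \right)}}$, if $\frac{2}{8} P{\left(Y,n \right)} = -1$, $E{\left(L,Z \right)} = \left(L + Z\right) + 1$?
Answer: $- \frac{5689964880}{11867549} + \frac{7068821400 \sqrt{73}}{11867549} \approx 4609.7$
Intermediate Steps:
$E{\left(L,Z \right)} = 1 + L + Z$
$P{\left(Y,n \right)} = -4$ ($P{\left(Y,n \right)} = 4 \left(-1\right) = -4$)
$T{\left(M,K \right)} = \frac{9}{10} - \frac{K}{270}$ ($T{\left(M,K \right)} = \frac{-243 + K}{-270} = \left(-243 + K\right) \left(- \frac{1}{270}\right) = \frac{9}{10} - \frac{K}{270}$)
$I{\left(l \right)} = \sqrt{-4 + l}$ ($I{\left(l \right)} = \sqrt{l - 4} = \sqrt{-4 + l}$)
$\frac{349500 - 220212}{I{\left(661 \right)} + T{\left(-496,-409 \right)}} = \frac{349500 - 220212}{\sqrt{-4 + 661} + \left(\frac{9}{10} - - \frac{409}{270}\right)} = \frac{129288}{\sqrt{657} + \left(\frac{9}{10} + \frac{409}{270}\right)} = \frac{129288}{3 \sqrt{73} + \frac{326}{135}} = \frac{129288}{\frac{326}{135} + 3 \sqrt{73}}$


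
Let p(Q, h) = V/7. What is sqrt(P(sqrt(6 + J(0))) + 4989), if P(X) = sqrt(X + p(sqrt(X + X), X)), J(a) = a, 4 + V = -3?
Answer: sqrt(4989 + sqrt(-1 + sqrt(6))) ≈ 70.641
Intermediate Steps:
V = -7 (V = -4 - 3 = -7)
p(Q, h) = -1 (p(Q, h) = -7/7 = -7*1/7 = -1)
P(X) = sqrt(-1 + X) (P(X) = sqrt(X - 1) = sqrt(-1 + X))
sqrt(P(sqrt(6 + J(0))) + 4989) = sqrt(sqrt(-1 + sqrt(6 + 0)) + 4989) = sqrt(sqrt(-1 + sqrt(6)) + 4989) = sqrt(4989 + sqrt(-1 + sqrt(6)))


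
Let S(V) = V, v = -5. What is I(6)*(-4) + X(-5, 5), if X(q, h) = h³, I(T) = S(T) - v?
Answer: 81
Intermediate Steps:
I(T) = 5 + T (I(T) = T - 1*(-5) = T + 5 = 5 + T)
I(6)*(-4) + X(-5, 5) = (5 + 6)*(-4) + 5³ = 11*(-4) + 125 = -44 + 125 = 81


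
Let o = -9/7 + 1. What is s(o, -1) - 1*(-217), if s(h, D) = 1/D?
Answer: 216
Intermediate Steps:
o = -2/7 (o = -9*⅐ + 1 = -9/7 + 1 = -2/7 ≈ -0.28571)
s(o, -1) - 1*(-217) = 1/(-1) - 1*(-217) = -1 + 217 = 216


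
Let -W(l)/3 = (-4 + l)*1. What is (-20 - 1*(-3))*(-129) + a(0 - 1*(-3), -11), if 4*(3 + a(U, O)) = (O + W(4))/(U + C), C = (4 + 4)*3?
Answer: 236509/108 ≈ 2189.9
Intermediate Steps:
C = 24 (C = 8*3 = 24)
W(l) = 12 - 3*l (W(l) = -3*(-4 + l) = 12 - 3*l)
a(U, O) = -3 + O/(4*(24 + U)) (a(U, O) = -3 + ((O + (12 - 3*4))/(U + 24))/4 = -3 + ((O + (12 - 12))/(24 + U))/4 = -3 + ((O + 0)/(24 + U))/4 = -3 + (O/(24 + U))/4 = -3 + O/(4*(24 + U)))
(-20 - 1*(-3))*(-129) + a(0 - 1*(-3), -11) = (-20 - 1*(-3))*(-129) + (-288 - 11 - 12*(0 - 1*(-3)))/(4*(24 + (0 - 1*(-3)))) = (-20 + 3)*(-129) + (-288 - 11 - 12*(0 + 3))/(4*(24 + (0 + 3))) = -17*(-129) + (-288 - 11 - 12*3)/(4*(24 + 3)) = 2193 + (¼)*(-288 - 11 - 36)/27 = 2193 + (¼)*(1/27)*(-335) = 2193 - 335/108 = 236509/108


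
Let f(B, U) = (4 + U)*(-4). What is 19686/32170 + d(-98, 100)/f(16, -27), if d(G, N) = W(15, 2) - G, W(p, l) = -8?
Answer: 1176603/739910 ≈ 1.5902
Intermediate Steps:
f(B, U) = -16 - 4*U
d(G, N) = -8 - G
19686/32170 + d(-98, 100)/f(16, -27) = 19686/32170 + (-8 - 1*(-98))/(-16 - 4*(-27)) = 19686*(1/32170) + (-8 + 98)/(-16 + 108) = 9843/16085 + 90/92 = 9843/16085 + 90*(1/92) = 9843/16085 + 45/46 = 1176603/739910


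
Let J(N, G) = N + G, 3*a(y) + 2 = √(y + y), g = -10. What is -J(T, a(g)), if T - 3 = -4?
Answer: 5/3 - 2*I*√5/3 ≈ 1.6667 - 1.4907*I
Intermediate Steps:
T = -1 (T = 3 - 4 = -1)
a(y) = -⅔ + √2*√y/3 (a(y) = -⅔ + √(y + y)/3 = -⅔ + √(2*y)/3 = -⅔ + (√2*√y)/3 = -⅔ + √2*√y/3)
J(N, G) = G + N
-J(T, a(g)) = -((-⅔ + √2*√(-10)/3) - 1) = -((-⅔ + √2*(I*√10)/3) - 1) = -((-⅔ + 2*I*√5/3) - 1) = -(-5/3 + 2*I*√5/3) = 5/3 - 2*I*√5/3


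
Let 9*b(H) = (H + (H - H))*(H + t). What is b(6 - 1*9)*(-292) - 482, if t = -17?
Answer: -7286/3 ≈ -2428.7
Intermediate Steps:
b(H) = H*(-17 + H)/9 (b(H) = ((H + (H - H))*(H - 17))/9 = ((H + 0)*(-17 + H))/9 = (H*(-17 + H))/9 = H*(-17 + H)/9)
b(6 - 1*9)*(-292) - 482 = ((6 - 1*9)*(-17 + (6 - 1*9))/9)*(-292) - 482 = ((6 - 9)*(-17 + (6 - 9))/9)*(-292) - 482 = ((1/9)*(-3)*(-17 - 3))*(-292) - 482 = ((1/9)*(-3)*(-20))*(-292) - 482 = (20/3)*(-292) - 482 = -5840/3 - 482 = -7286/3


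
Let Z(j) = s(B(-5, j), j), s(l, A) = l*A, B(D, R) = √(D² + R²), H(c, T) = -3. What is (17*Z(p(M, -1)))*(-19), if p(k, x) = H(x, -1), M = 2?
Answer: 969*√34 ≈ 5650.2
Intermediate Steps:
p(k, x) = -3
s(l, A) = A*l
Z(j) = j*√(25 + j²) (Z(j) = j*√((-5)² + j²) = j*√(25 + j²))
(17*Z(p(M, -1)))*(-19) = (17*(-3*√(25 + (-3)²)))*(-19) = (17*(-3*√(25 + 9)))*(-19) = (17*(-3*√34))*(-19) = -51*√34*(-19) = 969*√34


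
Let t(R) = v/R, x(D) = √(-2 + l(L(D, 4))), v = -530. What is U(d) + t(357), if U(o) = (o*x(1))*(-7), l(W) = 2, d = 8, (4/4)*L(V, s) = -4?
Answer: -530/357 ≈ -1.4846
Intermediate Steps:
L(V, s) = -4
x(D) = 0 (x(D) = √(-2 + 2) = √0 = 0)
U(o) = 0 (U(o) = (o*0)*(-7) = 0*(-7) = 0)
t(R) = -530/R
U(d) + t(357) = 0 - 530/357 = -530/357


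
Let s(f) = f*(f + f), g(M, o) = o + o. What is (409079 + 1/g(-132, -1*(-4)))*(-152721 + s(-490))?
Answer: 1071718582207/8 ≈ 1.3396e+11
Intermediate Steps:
g(M, o) = 2*o
s(f) = 2*f² (s(f) = f*(2*f) = 2*f²)
(409079 + 1/g(-132, -1*(-4)))*(-152721 + s(-490)) = (409079 + 1/(2*(-1*(-4))))*(-152721 + 2*(-490)²) = (409079 + 1/(2*4))*(-152721 + 2*240100) = (409079 + 1/8)*(-152721 + 480200) = (409079 + ⅛)*327479 = (3272633/8)*327479 = 1071718582207/8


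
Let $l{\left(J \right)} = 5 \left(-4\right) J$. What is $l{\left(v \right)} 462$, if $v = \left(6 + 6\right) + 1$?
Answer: $-120120$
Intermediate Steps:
$v = 13$ ($v = 12 + 1 = 13$)
$l{\left(J \right)} = - 20 J$
$l{\left(v \right)} 462 = \left(-20\right) 13 \cdot 462 = \left(-260\right) 462 = -120120$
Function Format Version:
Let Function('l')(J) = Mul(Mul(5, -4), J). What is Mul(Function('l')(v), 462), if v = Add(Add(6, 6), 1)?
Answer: -120120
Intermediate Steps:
v = 13 (v = Add(12, 1) = 13)
Function('l')(J) = Mul(-20, J)
Mul(Function('l')(v), 462) = Mul(Mul(-20, 13), 462) = Mul(-260, 462) = -120120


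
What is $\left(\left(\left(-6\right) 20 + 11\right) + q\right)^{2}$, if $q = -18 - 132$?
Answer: $67081$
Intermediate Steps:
$q = -150$ ($q = -18 - 132 = -150$)
$\left(\left(\left(-6\right) 20 + 11\right) + q\right)^{2} = \left(\left(\left(-6\right) 20 + 11\right) - 150\right)^{2} = \left(\left(-120 + 11\right) - 150\right)^{2} = \left(-109 - 150\right)^{2} = \left(-259\right)^{2} = 67081$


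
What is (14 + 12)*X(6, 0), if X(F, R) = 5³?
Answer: 3250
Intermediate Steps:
X(F, R) = 125
(14 + 12)*X(6, 0) = (14 + 12)*125 = 26*125 = 3250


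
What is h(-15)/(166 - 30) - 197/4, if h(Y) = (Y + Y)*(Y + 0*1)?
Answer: -781/17 ≈ -45.941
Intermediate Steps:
h(Y) = 2*Y² (h(Y) = (2*Y)*(Y + 0) = (2*Y)*Y = 2*Y²)
h(-15)/(166 - 30) - 197/4 = (2*(-15)²)/(166 - 30) - 197/4 = (2*225)/136 - 197*¼ = 450*(1/136) - 197/4 = 225/68 - 197/4 = -781/17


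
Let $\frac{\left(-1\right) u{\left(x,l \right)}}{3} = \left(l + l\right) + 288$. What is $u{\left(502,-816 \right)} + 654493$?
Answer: $658525$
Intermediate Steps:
$u{\left(x,l \right)} = -864 - 6 l$ ($u{\left(x,l \right)} = - 3 \left(\left(l + l\right) + 288\right) = - 3 \left(2 l + 288\right) = - 3 \left(288 + 2 l\right) = -864 - 6 l$)
$u{\left(502,-816 \right)} + 654493 = \left(-864 - -4896\right) + 654493 = \left(-864 + 4896\right) + 654493 = 4032 + 654493 = 658525$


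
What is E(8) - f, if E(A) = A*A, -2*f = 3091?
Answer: 3219/2 ≈ 1609.5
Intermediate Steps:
f = -3091/2 (f = -½*3091 = -3091/2 ≈ -1545.5)
E(A) = A²
E(8) - f = 8² - 1*(-3091/2) = 64 + 3091/2 = 3219/2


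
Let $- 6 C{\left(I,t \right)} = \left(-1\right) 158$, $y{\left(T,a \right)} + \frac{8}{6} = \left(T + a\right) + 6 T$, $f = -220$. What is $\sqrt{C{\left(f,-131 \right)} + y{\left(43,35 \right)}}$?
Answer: $19$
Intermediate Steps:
$y{\left(T,a \right)} = - \frac{4}{3} + a + 7 T$ ($y{\left(T,a \right)} = - \frac{4}{3} + \left(\left(T + a\right) + 6 T\right) = - \frac{4}{3} + \left(a + 7 T\right) = - \frac{4}{3} + a + 7 T$)
$C{\left(I,t \right)} = \frac{79}{3}$ ($C{\left(I,t \right)} = - \frac{\left(-1\right) 158}{6} = \left(- \frac{1}{6}\right) \left(-158\right) = \frac{79}{3}$)
$\sqrt{C{\left(f,-131 \right)} + y{\left(43,35 \right)}} = \sqrt{\frac{79}{3} + \left(- \frac{4}{3} + 35 + 7 \cdot 43\right)} = \sqrt{\frac{79}{3} + \left(- \frac{4}{3} + 35 + 301\right)} = \sqrt{\frac{79}{3} + \frac{1004}{3}} = \sqrt{361} = 19$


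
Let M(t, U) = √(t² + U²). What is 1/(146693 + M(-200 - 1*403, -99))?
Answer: 146693/21518462839 - 9*√4610/21518462839 ≈ 6.7887e-6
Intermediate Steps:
M(t, U) = √(U² + t²)
1/(146693 + M(-200 - 1*403, -99)) = 1/(146693 + √((-99)² + (-200 - 1*403)²)) = 1/(146693 + √(9801 + (-200 - 403)²)) = 1/(146693 + √(9801 + (-603)²)) = 1/(146693 + √(9801 + 363609)) = 1/(146693 + √373410) = 1/(146693 + 9*√4610)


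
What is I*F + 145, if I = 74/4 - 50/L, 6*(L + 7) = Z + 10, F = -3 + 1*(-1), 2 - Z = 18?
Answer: 46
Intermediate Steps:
Z = -16 (Z = 2 - 1*18 = 2 - 18 = -16)
F = -4 (F = -3 - 1 = -4)
L = -8 (L = -7 + (-16 + 10)/6 = -7 + (⅙)*(-6) = -7 - 1 = -8)
I = 99/4 (I = 74/4 - 50/(-8) = 74*(¼) - 50*(-⅛) = 37/2 + 25/4 = 99/4 ≈ 24.750)
I*F + 145 = (99/4)*(-4) + 145 = -99 + 145 = 46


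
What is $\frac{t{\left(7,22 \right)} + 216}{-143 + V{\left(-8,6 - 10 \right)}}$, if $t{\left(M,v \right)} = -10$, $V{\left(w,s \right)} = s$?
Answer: $- \frac{206}{147} \approx -1.4014$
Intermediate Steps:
$\frac{t{\left(7,22 \right)} + 216}{-143 + V{\left(-8,6 - 10 \right)}} = \frac{-10 + 216}{-143 + \left(6 - 10\right)} = \frac{206}{-143 - 4} = \frac{206}{-147} = 206 \left(- \frac{1}{147}\right) = - \frac{206}{147}$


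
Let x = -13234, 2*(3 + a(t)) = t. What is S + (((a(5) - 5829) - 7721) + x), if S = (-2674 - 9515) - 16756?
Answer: -111459/2 ≈ -55730.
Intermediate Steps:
a(t) = -3 + t/2
S = -28945 (S = -12189 - 16756 = -28945)
S + (((a(5) - 5829) - 7721) + x) = -28945 + ((((-3 + (½)*5) - 5829) - 7721) - 13234) = -28945 + ((((-3 + 5/2) - 5829) - 7721) - 13234) = -28945 + (((-½ - 5829) - 7721) - 13234) = -28945 + ((-11659/2 - 7721) - 13234) = -28945 + (-27101/2 - 13234) = -28945 - 53569/2 = -111459/2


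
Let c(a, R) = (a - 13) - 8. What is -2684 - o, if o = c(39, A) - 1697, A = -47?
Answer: -1005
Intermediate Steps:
c(a, R) = -21 + a (c(a, R) = (-13 + a) - 8 = -21 + a)
o = -1679 (o = (-21 + 39) - 1697 = 18 - 1697 = -1679)
-2684 - o = -2684 - 1*(-1679) = -2684 + 1679 = -1005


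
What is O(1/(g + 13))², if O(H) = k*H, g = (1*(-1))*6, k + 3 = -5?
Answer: 64/49 ≈ 1.3061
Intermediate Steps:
k = -8 (k = -3 - 5 = -8)
g = -6 (g = -1*6 = -6)
O(H) = -8*H
O(1/(g + 13))² = (-8/(-6 + 13))² = (-8/7)² = 64/49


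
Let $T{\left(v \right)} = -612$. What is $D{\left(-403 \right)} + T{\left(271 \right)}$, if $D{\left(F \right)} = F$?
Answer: $-1015$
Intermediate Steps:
$D{\left(-403 \right)} + T{\left(271 \right)} = -403 - 612 = -1015$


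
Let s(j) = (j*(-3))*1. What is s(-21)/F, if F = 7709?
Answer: 63/7709 ≈ 0.0081723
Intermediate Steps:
s(j) = -3*j (s(j) = -3*j*1 = -3*j)
s(-21)/F = -3*(-21)/7709 = 63*(1/7709) = 63/7709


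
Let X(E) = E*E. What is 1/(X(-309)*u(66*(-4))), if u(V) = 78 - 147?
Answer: -1/6588189 ≈ -1.5179e-7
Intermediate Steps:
X(E) = E²
u(V) = -69
1/(X(-309)*u(66*(-4))) = 1/((-309)²*(-69)) = -1/69/95481 = (1/95481)*(-1/69) = -1/6588189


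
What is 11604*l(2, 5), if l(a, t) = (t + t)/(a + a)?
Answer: 29010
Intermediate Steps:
l(a, t) = t/a (l(a, t) = (2*t)/((2*a)) = (2*t)*(1/(2*a)) = t/a)
11604*l(2, 5) = 11604*(5/2) = 29010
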